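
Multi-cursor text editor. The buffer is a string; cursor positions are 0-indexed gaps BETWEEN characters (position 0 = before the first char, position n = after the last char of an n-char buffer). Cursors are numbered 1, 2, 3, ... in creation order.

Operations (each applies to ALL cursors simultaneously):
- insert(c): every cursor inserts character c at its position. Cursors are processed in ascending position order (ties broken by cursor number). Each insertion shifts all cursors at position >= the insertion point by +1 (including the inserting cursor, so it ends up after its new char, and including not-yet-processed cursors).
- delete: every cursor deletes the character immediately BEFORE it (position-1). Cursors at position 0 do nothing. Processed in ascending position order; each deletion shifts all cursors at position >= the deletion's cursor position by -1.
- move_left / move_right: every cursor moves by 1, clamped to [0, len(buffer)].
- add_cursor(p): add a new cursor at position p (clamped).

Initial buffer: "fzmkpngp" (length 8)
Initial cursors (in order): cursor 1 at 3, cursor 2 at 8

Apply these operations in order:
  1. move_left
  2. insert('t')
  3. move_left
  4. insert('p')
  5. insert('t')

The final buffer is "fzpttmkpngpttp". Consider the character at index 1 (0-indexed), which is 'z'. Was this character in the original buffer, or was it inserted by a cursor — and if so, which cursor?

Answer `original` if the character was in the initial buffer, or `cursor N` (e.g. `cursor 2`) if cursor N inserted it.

Answer: original

Derivation:
After op 1 (move_left): buffer="fzmkpngp" (len 8), cursors c1@2 c2@7, authorship ........
After op 2 (insert('t')): buffer="fztmkpngtp" (len 10), cursors c1@3 c2@9, authorship ..1.....2.
After op 3 (move_left): buffer="fztmkpngtp" (len 10), cursors c1@2 c2@8, authorship ..1.....2.
After op 4 (insert('p')): buffer="fzptmkpngptp" (len 12), cursors c1@3 c2@10, authorship ..11.....22.
After op 5 (insert('t')): buffer="fzpttmkpngpttp" (len 14), cursors c1@4 c2@12, authorship ..111.....222.
Authorship (.=original, N=cursor N): . . 1 1 1 . . . . . 2 2 2 .
Index 1: author = original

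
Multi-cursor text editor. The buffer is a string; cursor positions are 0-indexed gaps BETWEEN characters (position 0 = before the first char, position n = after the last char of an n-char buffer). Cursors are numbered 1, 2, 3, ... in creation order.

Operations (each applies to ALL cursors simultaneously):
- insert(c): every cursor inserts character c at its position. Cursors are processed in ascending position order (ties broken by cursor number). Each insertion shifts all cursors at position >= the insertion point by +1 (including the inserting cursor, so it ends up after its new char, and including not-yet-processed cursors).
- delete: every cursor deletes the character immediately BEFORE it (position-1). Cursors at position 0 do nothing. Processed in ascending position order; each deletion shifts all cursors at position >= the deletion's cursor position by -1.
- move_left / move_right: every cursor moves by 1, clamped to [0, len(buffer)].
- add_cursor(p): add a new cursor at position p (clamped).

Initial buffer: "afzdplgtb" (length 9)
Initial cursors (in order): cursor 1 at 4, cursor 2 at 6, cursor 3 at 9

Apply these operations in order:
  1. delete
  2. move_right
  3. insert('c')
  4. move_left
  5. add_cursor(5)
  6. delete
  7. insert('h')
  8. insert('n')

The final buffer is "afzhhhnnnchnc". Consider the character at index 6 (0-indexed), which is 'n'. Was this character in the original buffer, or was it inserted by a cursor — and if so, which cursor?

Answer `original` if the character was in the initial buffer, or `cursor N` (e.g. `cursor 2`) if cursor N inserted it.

Answer: cursor 1

Derivation:
After op 1 (delete): buffer="afzpgt" (len 6), cursors c1@3 c2@4 c3@6, authorship ......
After op 2 (move_right): buffer="afzpgt" (len 6), cursors c1@4 c2@5 c3@6, authorship ......
After op 3 (insert('c')): buffer="afzpcgctc" (len 9), cursors c1@5 c2@7 c3@9, authorship ....1.2.3
After op 4 (move_left): buffer="afzpcgctc" (len 9), cursors c1@4 c2@6 c3@8, authorship ....1.2.3
After op 5 (add_cursor(5)): buffer="afzpcgctc" (len 9), cursors c1@4 c4@5 c2@6 c3@8, authorship ....1.2.3
After op 6 (delete): buffer="afzcc" (len 5), cursors c1@3 c2@3 c4@3 c3@4, authorship ...23
After op 7 (insert('h')): buffer="afzhhhchc" (len 9), cursors c1@6 c2@6 c4@6 c3@8, authorship ...124233
After op 8 (insert('n')): buffer="afzhhhnnnchnc" (len 13), cursors c1@9 c2@9 c4@9 c3@12, authorship ...1241242333
Authorship (.=original, N=cursor N): . . . 1 2 4 1 2 4 2 3 3 3
Index 6: author = 1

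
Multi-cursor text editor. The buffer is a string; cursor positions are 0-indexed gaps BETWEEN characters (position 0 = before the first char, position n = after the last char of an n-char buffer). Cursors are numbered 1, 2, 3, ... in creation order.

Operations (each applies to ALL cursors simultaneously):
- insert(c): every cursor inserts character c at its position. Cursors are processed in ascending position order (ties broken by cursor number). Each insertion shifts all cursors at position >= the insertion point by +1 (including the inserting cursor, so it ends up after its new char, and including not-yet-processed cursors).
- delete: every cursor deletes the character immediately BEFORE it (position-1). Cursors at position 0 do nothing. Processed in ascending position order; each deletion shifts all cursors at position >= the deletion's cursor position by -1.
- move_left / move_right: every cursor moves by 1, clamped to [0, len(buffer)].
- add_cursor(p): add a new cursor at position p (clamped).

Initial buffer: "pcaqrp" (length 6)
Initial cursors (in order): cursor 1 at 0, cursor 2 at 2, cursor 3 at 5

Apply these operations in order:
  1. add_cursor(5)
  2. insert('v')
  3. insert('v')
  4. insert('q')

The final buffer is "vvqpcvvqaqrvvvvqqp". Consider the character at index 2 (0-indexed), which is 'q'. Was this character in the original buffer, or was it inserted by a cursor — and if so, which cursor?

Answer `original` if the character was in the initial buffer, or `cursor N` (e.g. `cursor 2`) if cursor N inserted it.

Answer: cursor 1

Derivation:
After op 1 (add_cursor(5)): buffer="pcaqrp" (len 6), cursors c1@0 c2@2 c3@5 c4@5, authorship ......
After op 2 (insert('v')): buffer="vpcvaqrvvp" (len 10), cursors c1@1 c2@4 c3@9 c4@9, authorship 1..2...34.
After op 3 (insert('v')): buffer="vvpcvvaqrvvvvp" (len 14), cursors c1@2 c2@6 c3@13 c4@13, authorship 11..22...3434.
After op 4 (insert('q')): buffer="vvqpcvvqaqrvvvvqqp" (len 18), cursors c1@3 c2@8 c3@17 c4@17, authorship 111..222...343434.
Authorship (.=original, N=cursor N): 1 1 1 . . 2 2 2 . . . 3 4 3 4 3 4 .
Index 2: author = 1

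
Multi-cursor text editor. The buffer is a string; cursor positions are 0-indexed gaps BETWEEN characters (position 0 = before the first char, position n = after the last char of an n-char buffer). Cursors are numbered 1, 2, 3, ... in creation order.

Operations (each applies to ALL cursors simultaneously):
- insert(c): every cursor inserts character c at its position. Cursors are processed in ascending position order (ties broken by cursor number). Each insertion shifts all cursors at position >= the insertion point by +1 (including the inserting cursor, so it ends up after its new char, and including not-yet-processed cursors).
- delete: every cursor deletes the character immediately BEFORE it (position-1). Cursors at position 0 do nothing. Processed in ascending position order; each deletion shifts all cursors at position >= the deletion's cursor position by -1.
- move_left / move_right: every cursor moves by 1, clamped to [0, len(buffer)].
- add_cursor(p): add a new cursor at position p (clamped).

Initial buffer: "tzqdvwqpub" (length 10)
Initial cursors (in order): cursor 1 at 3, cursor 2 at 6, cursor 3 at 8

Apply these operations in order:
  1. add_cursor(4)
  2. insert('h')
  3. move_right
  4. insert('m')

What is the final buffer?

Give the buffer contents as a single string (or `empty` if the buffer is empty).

After op 1 (add_cursor(4)): buffer="tzqdvwqpub" (len 10), cursors c1@3 c4@4 c2@6 c3@8, authorship ..........
After op 2 (insert('h')): buffer="tzqhdhvwhqphub" (len 14), cursors c1@4 c4@6 c2@9 c3@12, authorship ...1.4..2..3..
After op 3 (move_right): buffer="tzqhdhvwhqphub" (len 14), cursors c1@5 c4@7 c2@10 c3@13, authorship ...1.4..2..3..
After op 4 (insert('m')): buffer="tzqhdmhvmwhqmphumb" (len 18), cursors c1@6 c4@9 c2@13 c3@17, authorship ...1.14.4.2.2.3.3.

Answer: tzqhdmhvmwhqmphumb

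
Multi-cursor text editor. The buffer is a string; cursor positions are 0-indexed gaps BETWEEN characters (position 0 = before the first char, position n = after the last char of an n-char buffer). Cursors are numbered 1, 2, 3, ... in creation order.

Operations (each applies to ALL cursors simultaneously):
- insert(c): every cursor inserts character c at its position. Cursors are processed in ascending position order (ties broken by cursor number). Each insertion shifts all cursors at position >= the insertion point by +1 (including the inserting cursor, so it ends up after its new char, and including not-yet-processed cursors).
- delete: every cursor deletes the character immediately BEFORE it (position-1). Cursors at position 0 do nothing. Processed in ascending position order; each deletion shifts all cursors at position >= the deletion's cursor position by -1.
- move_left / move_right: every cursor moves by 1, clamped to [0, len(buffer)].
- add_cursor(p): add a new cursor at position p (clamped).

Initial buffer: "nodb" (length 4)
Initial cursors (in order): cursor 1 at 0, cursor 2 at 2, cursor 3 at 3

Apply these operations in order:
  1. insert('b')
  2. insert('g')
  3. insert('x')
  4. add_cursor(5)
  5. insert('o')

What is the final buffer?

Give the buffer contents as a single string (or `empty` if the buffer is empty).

Answer: bgxonoobgxodbgxob

Derivation:
After op 1 (insert('b')): buffer="bnobdbb" (len 7), cursors c1@1 c2@4 c3@6, authorship 1..2.3.
After op 2 (insert('g')): buffer="bgnobgdbgb" (len 10), cursors c1@2 c2@6 c3@9, authorship 11..22.33.
After op 3 (insert('x')): buffer="bgxnobgxdbgxb" (len 13), cursors c1@3 c2@8 c3@12, authorship 111..222.333.
After op 4 (add_cursor(5)): buffer="bgxnobgxdbgxb" (len 13), cursors c1@3 c4@5 c2@8 c3@12, authorship 111..222.333.
After op 5 (insert('o')): buffer="bgxonoobgxodbgxob" (len 17), cursors c1@4 c4@7 c2@11 c3@16, authorship 1111..42222.3333.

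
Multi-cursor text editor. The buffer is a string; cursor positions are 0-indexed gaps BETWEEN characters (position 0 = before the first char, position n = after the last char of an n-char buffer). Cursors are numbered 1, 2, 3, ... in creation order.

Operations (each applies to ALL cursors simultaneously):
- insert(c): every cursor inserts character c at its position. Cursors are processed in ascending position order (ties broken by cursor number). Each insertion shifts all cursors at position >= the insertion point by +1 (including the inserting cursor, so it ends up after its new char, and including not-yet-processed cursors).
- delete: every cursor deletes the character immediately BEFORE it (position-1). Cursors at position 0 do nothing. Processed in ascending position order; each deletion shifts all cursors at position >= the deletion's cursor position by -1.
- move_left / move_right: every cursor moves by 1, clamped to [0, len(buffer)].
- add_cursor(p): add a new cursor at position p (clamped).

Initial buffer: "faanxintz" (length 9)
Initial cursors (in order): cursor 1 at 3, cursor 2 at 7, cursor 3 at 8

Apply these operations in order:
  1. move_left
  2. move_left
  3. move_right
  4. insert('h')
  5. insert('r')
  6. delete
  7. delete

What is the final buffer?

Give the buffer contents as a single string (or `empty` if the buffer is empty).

After op 1 (move_left): buffer="faanxintz" (len 9), cursors c1@2 c2@6 c3@7, authorship .........
After op 2 (move_left): buffer="faanxintz" (len 9), cursors c1@1 c2@5 c3@6, authorship .........
After op 3 (move_right): buffer="faanxintz" (len 9), cursors c1@2 c2@6 c3@7, authorship .........
After op 4 (insert('h')): buffer="fahanxihnhtz" (len 12), cursors c1@3 c2@8 c3@10, authorship ..1....2.3..
After op 5 (insert('r')): buffer="fahranxihrnhrtz" (len 15), cursors c1@4 c2@10 c3@13, authorship ..11....22.33..
After op 6 (delete): buffer="fahanxihnhtz" (len 12), cursors c1@3 c2@8 c3@10, authorship ..1....2.3..
After op 7 (delete): buffer="faanxintz" (len 9), cursors c1@2 c2@6 c3@7, authorship .........

Answer: faanxintz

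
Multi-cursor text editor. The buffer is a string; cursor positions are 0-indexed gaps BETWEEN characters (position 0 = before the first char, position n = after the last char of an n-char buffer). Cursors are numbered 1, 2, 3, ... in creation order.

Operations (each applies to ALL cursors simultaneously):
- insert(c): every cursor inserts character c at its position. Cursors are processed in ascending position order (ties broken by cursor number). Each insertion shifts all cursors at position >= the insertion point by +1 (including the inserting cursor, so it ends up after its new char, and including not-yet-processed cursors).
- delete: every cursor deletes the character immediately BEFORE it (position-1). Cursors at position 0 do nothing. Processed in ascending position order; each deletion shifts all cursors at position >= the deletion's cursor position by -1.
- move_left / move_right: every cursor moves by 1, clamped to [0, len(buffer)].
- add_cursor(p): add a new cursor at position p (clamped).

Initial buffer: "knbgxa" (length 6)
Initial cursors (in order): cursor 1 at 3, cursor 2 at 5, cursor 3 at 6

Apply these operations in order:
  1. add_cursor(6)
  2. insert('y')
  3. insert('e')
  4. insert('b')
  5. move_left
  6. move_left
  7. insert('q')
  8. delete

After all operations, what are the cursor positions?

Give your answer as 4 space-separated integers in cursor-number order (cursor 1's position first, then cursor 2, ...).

Answer: 4 9 16 16

Derivation:
After op 1 (add_cursor(6)): buffer="knbgxa" (len 6), cursors c1@3 c2@5 c3@6 c4@6, authorship ......
After op 2 (insert('y')): buffer="knbygxyayy" (len 10), cursors c1@4 c2@7 c3@10 c4@10, authorship ...1..2.34
After op 3 (insert('e')): buffer="knbyegxyeayyee" (len 14), cursors c1@5 c2@9 c3@14 c4@14, authorship ...11..22.3434
After op 4 (insert('b')): buffer="knbyebgxyebayyeebb" (len 18), cursors c1@6 c2@11 c3@18 c4@18, authorship ...111..222.343434
After op 5 (move_left): buffer="knbyebgxyebayyeebb" (len 18), cursors c1@5 c2@10 c3@17 c4@17, authorship ...111..222.343434
After op 6 (move_left): buffer="knbyebgxyebayyeebb" (len 18), cursors c1@4 c2@9 c3@16 c4@16, authorship ...111..222.343434
After op 7 (insert('q')): buffer="knbyqebgxyqebayyeeqqbb" (len 22), cursors c1@5 c2@11 c3@20 c4@20, authorship ...1111..2222.34343434
After op 8 (delete): buffer="knbyebgxyebayyeebb" (len 18), cursors c1@4 c2@9 c3@16 c4@16, authorship ...111..222.343434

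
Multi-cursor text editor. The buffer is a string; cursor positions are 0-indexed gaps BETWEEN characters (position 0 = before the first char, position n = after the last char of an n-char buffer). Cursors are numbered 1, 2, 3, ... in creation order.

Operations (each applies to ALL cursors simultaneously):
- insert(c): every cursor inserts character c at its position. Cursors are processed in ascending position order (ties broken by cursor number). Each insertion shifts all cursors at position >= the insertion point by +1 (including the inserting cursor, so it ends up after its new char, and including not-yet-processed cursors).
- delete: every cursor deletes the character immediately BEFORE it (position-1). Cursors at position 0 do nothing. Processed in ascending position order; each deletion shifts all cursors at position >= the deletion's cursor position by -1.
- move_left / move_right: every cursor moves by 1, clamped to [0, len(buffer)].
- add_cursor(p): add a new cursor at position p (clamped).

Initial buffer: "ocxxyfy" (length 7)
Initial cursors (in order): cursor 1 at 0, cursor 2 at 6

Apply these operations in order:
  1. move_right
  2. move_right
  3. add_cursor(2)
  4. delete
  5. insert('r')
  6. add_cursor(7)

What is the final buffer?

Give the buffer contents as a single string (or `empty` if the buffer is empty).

Answer: rrxxyfr

Derivation:
After op 1 (move_right): buffer="ocxxyfy" (len 7), cursors c1@1 c2@7, authorship .......
After op 2 (move_right): buffer="ocxxyfy" (len 7), cursors c1@2 c2@7, authorship .......
After op 3 (add_cursor(2)): buffer="ocxxyfy" (len 7), cursors c1@2 c3@2 c2@7, authorship .......
After op 4 (delete): buffer="xxyf" (len 4), cursors c1@0 c3@0 c2@4, authorship ....
After op 5 (insert('r')): buffer="rrxxyfr" (len 7), cursors c1@2 c3@2 c2@7, authorship 13....2
After op 6 (add_cursor(7)): buffer="rrxxyfr" (len 7), cursors c1@2 c3@2 c2@7 c4@7, authorship 13....2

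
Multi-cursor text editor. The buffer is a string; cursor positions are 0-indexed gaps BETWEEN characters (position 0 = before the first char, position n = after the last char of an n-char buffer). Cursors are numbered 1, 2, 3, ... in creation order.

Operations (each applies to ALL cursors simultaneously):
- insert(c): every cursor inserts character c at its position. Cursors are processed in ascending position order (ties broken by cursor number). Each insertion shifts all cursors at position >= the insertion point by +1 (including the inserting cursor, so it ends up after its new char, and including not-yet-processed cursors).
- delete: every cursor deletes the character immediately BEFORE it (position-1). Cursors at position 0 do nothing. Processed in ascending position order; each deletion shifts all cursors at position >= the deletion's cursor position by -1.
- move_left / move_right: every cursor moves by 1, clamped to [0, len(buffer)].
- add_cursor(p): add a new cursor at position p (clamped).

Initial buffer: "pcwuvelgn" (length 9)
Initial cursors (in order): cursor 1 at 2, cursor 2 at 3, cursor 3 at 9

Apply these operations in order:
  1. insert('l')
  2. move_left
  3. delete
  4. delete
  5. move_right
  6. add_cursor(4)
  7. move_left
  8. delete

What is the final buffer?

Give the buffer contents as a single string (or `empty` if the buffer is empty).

After op 1 (insert('l')): buffer="pclwluvelgnl" (len 12), cursors c1@3 c2@5 c3@12, authorship ..1.2......3
After op 2 (move_left): buffer="pclwluvelgnl" (len 12), cursors c1@2 c2@4 c3@11, authorship ..1.2......3
After op 3 (delete): buffer="plluvelgl" (len 9), cursors c1@1 c2@2 c3@8, authorship .12.....3
After op 4 (delete): buffer="luvell" (len 6), cursors c1@0 c2@0 c3@5, authorship 2....3
After op 5 (move_right): buffer="luvell" (len 6), cursors c1@1 c2@1 c3@6, authorship 2....3
After op 6 (add_cursor(4)): buffer="luvell" (len 6), cursors c1@1 c2@1 c4@4 c3@6, authorship 2....3
After op 7 (move_left): buffer="luvell" (len 6), cursors c1@0 c2@0 c4@3 c3@5, authorship 2....3
After op 8 (delete): buffer="luel" (len 4), cursors c1@0 c2@0 c4@2 c3@3, authorship 2..3

Answer: luel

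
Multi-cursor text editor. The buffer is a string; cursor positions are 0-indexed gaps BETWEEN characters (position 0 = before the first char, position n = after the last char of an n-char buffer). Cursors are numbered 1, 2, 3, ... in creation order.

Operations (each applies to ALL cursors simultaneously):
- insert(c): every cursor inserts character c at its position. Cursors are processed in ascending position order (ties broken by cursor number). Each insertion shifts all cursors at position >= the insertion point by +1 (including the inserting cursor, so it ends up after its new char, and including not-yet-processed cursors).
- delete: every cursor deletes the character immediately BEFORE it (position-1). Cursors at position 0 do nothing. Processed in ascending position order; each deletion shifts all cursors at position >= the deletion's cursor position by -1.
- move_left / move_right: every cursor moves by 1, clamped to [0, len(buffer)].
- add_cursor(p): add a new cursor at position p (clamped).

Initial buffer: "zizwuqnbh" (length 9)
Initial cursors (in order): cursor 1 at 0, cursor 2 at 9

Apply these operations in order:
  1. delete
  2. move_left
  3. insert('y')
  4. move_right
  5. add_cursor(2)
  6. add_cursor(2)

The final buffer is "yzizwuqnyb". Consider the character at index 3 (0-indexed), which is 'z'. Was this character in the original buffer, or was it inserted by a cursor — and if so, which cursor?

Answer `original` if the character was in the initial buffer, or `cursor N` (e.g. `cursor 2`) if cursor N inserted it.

After op 1 (delete): buffer="zizwuqnb" (len 8), cursors c1@0 c2@8, authorship ........
After op 2 (move_left): buffer="zizwuqnb" (len 8), cursors c1@0 c2@7, authorship ........
After op 3 (insert('y')): buffer="yzizwuqnyb" (len 10), cursors c1@1 c2@9, authorship 1.......2.
After op 4 (move_right): buffer="yzizwuqnyb" (len 10), cursors c1@2 c2@10, authorship 1.......2.
After op 5 (add_cursor(2)): buffer="yzizwuqnyb" (len 10), cursors c1@2 c3@2 c2@10, authorship 1.......2.
After op 6 (add_cursor(2)): buffer="yzizwuqnyb" (len 10), cursors c1@2 c3@2 c4@2 c2@10, authorship 1.......2.
Authorship (.=original, N=cursor N): 1 . . . . . . . 2 .
Index 3: author = original

Answer: original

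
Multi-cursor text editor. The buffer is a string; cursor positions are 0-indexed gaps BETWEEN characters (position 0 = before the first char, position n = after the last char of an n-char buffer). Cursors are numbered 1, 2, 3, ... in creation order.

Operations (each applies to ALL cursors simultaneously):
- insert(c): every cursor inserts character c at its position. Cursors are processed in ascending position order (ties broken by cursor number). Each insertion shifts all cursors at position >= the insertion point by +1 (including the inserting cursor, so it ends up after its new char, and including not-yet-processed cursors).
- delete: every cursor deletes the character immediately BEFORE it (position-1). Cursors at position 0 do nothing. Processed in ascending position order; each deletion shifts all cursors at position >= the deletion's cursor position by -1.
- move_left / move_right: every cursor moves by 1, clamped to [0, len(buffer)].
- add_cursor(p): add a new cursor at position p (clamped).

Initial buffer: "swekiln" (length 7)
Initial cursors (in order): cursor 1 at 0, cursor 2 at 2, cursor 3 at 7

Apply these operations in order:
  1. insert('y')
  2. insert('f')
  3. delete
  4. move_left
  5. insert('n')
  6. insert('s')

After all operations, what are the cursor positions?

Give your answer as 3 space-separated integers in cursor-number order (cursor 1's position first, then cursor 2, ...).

After op 1 (insert('y')): buffer="yswyekilny" (len 10), cursors c1@1 c2@4 c3@10, authorship 1..2.....3
After op 2 (insert('f')): buffer="yfswyfekilnyf" (len 13), cursors c1@2 c2@6 c3@13, authorship 11..22.....33
After op 3 (delete): buffer="yswyekilny" (len 10), cursors c1@1 c2@4 c3@10, authorship 1..2.....3
After op 4 (move_left): buffer="yswyekilny" (len 10), cursors c1@0 c2@3 c3@9, authorship 1..2.....3
After op 5 (insert('n')): buffer="nyswnyekilnny" (len 13), cursors c1@1 c2@5 c3@12, authorship 11..22.....33
After op 6 (insert('s')): buffer="nsyswnsyekilnnsy" (len 16), cursors c1@2 c2@7 c3@15, authorship 111..222.....333

Answer: 2 7 15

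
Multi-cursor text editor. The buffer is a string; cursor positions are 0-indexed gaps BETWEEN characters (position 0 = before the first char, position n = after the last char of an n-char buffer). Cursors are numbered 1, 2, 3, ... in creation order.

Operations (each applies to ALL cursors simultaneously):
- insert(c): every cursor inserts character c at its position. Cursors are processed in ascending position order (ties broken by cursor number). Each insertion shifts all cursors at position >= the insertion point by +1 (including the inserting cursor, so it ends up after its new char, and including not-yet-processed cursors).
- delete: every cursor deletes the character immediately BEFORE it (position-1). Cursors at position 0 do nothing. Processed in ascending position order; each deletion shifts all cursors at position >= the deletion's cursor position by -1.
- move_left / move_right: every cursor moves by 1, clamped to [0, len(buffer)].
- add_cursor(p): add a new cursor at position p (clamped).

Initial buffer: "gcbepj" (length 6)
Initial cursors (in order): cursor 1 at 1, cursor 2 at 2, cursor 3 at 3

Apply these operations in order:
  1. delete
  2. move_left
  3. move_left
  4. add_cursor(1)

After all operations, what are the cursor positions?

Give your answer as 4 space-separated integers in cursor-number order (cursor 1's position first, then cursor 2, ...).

After op 1 (delete): buffer="epj" (len 3), cursors c1@0 c2@0 c3@0, authorship ...
After op 2 (move_left): buffer="epj" (len 3), cursors c1@0 c2@0 c3@0, authorship ...
After op 3 (move_left): buffer="epj" (len 3), cursors c1@0 c2@0 c3@0, authorship ...
After op 4 (add_cursor(1)): buffer="epj" (len 3), cursors c1@0 c2@0 c3@0 c4@1, authorship ...

Answer: 0 0 0 1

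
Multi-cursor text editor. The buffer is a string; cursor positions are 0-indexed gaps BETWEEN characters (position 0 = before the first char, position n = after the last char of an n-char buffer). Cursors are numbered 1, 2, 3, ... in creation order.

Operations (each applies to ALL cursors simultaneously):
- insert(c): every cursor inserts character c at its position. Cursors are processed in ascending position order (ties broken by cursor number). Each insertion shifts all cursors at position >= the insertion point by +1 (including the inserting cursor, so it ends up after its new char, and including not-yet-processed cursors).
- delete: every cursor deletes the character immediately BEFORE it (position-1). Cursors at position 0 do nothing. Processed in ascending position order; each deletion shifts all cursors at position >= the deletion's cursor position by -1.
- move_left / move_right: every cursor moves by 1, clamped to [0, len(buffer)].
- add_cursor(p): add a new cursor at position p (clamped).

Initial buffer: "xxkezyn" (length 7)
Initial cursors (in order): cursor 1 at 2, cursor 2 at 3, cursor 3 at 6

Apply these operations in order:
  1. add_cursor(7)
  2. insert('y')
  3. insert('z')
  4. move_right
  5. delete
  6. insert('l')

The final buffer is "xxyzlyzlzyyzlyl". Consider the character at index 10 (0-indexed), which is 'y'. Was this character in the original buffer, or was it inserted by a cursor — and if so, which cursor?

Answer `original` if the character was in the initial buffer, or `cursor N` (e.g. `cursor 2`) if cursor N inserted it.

After op 1 (add_cursor(7)): buffer="xxkezyn" (len 7), cursors c1@2 c2@3 c3@6 c4@7, authorship .......
After op 2 (insert('y')): buffer="xxykyezyyny" (len 11), cursors c1@3 c2@5 c3@9 c4@11, authorship ..1.2...3.4
After op 3 (insert('z')): buffer="xxyzkyzezyyznyz" (len 15), cursors c1@4 c2@7 c3@12 c4@15, authorship ..11.22...33.44
After op 4 (move_right): buffer="xxyzkyzezyyznyz" (len 15), cursors c1@5 c2@8 c3@13 c4@15, authorship ..11.22...33.44
After op 5 (delete): buffer="xxyzyzzyyzy" (len 11), cursors c1@4 c2@6 c3@10 c4@11, authorship ..1122..334
After op 6 (insert('l')): buffer="xxyzlyzlzyyzlyl" (len 15), cursors c1@5 c2@8 c3@13 c4@15, authorship ..111222..33344
Authorship (.=original, N=cursor N): . . 1 1 1 2 2 2 . . 3 3 3 4 4
Index 10: author = 3

Answer: cursor 3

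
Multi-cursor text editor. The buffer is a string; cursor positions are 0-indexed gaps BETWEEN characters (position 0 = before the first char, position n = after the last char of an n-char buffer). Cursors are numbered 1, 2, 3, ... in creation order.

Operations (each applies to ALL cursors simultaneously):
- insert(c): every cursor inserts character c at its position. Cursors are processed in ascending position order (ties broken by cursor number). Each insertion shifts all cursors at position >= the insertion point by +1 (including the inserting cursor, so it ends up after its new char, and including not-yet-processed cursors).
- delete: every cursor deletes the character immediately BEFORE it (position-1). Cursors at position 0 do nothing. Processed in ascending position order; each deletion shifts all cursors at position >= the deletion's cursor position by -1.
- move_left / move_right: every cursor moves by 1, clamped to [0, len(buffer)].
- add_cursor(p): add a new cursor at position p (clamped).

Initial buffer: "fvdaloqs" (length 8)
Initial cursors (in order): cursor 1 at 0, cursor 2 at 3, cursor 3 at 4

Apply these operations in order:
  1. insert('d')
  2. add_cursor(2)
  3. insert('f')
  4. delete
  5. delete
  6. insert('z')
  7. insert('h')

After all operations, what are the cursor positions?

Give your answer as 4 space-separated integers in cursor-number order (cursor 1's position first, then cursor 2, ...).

After op 1 (insert('d')): buffer="dfvddadloqs" (len 11), cursors c1@1 c2@5 c3@7, authorship 1...2.3....
After op 2 (add_cursor(2)): buffer="dfvddadloqs" (len 11), cursors c1@1 c4@2 c2@5 c3@7, authorship 1...2.3....
After op 3 (insert('f')): buffer="dfffvddfadfloqs" (len 15), cursors c1@2 c4@4 c2@8 c3@11, authorship 11.4..22.33....
After op 4 (delete): buffer="dfvddadloqs" (len 11), cursors c1@1 c4@2 c2@5 c3@7, authorship 1...2.3....
After op 5 (delete): buffer="vdaloqs" (len 7), cursors c1@0 c4@0 c2@2 c3@3, authorship .......
After op 6 (insert('z')): buffer="zzvdzazloqs" (len 11), cursors c1@2 c4@2 c2@5 c3@7, authorship 14..2.3....
After op 7 (insert('h')): buffer="zzhhvdzhazhloqs" (len 15), cursors c1@4 c4@4 c2@8 c3@11, authorship 1414..22.33....

Answer: 4 8 11 4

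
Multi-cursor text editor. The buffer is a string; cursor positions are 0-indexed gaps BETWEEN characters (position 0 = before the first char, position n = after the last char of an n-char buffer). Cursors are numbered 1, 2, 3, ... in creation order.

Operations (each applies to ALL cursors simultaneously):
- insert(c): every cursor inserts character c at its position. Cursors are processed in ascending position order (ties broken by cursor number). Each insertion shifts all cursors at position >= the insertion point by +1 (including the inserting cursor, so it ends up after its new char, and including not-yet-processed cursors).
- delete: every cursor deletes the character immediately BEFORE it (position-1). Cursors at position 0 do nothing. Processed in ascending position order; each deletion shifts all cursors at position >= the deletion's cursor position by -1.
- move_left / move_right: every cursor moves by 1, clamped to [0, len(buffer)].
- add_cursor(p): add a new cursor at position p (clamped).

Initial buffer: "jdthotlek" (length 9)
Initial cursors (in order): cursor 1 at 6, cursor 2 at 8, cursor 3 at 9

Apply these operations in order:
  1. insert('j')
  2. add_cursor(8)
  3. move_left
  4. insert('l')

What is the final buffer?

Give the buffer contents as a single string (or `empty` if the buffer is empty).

After op 1 (insert('j')): buffer="jdthotjlejkj" (len 12), cursors c1@7 c2@10 c3@12, authorship ......1..2.3
After op 2 (add_cursor(8)): buffer="jdthotjlejkj" (len 12), cursors c1@7 c4@8 c2@10 c3@12, authorship ......1..2.3
After op 3 (move_left): buffer="jdthotjlejkj" (len 12), cursors c1@6 c4@7 c2@9 c3@11, authorship ......1..2.3
After op 4 (insert('l')): buffer="jdthotljlleljklj" (len 16), cursors c1@7 c4@9 c2@12 c3@15, authorship ......114..22.33

Answer: jdthotljlleljklj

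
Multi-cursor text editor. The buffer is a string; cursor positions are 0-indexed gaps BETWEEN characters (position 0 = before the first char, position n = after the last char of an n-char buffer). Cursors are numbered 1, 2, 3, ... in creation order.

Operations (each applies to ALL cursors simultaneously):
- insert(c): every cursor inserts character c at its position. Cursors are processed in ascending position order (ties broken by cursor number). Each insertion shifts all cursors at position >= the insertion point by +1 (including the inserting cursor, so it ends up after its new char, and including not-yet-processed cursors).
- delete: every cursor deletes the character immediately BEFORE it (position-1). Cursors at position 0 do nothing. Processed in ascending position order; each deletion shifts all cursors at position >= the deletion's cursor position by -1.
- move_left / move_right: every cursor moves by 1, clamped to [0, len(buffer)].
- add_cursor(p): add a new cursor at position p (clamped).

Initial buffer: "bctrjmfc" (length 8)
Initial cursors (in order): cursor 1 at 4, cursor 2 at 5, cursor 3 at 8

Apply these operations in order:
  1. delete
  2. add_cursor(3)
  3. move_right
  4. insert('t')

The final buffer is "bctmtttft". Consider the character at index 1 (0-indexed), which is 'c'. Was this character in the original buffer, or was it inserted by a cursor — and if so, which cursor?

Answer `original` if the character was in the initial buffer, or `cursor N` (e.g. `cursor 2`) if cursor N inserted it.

After op 1 (delete): buffer="bctmf" (len 5), cursors c1@3 c2@3 c3@5, authorship .....
After op 2 (add_cursor(3)): buffer="bctmf" (len 5), cursors c1@3 c2@3 c4@3 c3@5, authorship .....
After op 3 (move_right): buffer="bctmf" (len 5), cursors c1@4 c2@4 c4@4 c3@5, authorship .....
After op 4 (insert('t')): buffer="bctmtttft" (len 9), cursors c1@7 c2@7 c4@7 c3@9, authorship ....124.3
Authorship (.=original, N=cursor N): . . . . 1 2 4 . 3
Index 1: author = original

Answer: original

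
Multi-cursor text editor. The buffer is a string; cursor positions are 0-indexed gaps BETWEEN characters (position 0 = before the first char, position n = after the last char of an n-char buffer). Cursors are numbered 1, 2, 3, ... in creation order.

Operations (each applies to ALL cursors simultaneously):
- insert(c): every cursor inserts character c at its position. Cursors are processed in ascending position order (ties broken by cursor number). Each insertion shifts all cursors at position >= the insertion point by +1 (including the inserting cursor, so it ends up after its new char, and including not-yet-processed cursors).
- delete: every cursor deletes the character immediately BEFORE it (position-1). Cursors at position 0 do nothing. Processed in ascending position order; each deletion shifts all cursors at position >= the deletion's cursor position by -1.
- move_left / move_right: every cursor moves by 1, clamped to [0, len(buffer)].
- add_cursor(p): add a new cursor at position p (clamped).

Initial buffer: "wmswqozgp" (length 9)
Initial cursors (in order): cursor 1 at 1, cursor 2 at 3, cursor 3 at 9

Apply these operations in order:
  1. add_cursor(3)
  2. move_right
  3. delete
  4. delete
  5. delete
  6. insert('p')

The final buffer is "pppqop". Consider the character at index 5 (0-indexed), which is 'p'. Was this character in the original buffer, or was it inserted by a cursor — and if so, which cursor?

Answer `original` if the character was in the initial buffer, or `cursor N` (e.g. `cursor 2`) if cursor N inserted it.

After op 1 (add_cursor(3)): buffer="wmswqozgp" (len 9), cursors c1@1 c2@3 c4@3 c3@9, authorship .........
After op 2 (move_right): buffer="wmswqozgp" (len 9), cursors c1@2 c2@4 c4@4 c3@9, authorship .........
After op 3 (delete): buffer="wqozg" (len 5), cursors c1@1 c2@1 c4@1 c3@5, authorship .....
After op 4 (delete): buffer="qoz" (len 3), cursors c1@0 c2@0 c4@0 c3@3, authorship ...
After op 5 (delete): buffer="qo" (len 2), cursors c1@0 c2@0 c4@0 c3@2, authorship ..
After op 6 (insert('p')): buffer="pppqop" (len 6), cursors c1@3 c2@3 c4@3 c3@6, authorship 124..3
Authorship (.=original, N=cursor N): 1 2 4 . . 3
Index 5: author = 3

Answer: cursor 3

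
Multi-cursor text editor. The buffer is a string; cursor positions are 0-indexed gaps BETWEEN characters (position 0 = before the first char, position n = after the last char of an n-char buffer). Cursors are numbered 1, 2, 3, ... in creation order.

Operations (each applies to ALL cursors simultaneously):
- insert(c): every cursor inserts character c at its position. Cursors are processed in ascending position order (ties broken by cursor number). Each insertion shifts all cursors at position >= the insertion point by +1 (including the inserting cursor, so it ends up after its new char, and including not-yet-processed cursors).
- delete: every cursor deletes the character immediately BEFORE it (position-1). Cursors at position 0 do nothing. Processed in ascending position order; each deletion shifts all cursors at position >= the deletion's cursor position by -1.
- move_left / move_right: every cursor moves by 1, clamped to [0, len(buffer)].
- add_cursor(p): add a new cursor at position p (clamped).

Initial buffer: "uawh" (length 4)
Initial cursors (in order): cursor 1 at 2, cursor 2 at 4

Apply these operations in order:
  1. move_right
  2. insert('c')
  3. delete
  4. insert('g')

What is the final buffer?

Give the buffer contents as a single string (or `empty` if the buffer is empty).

Answer: uawghg

Derivation:
After op 1 (move_right): buffer="uawh" (len 4), cursors c1@3 c2@4, authorship ....
After op 2 (insert('c')): buffer="uawchc" (len 6), cursors c1@4 c2@6, authorship ...1.2
After op 3 (delete): buffer="uawh" (len 4), cursors c1@3 c2@4, authorship ....
After op 4 (insert('g')): buffer="uawghg" (len 6), cursors c1@4 c2@6, authorship ...1.2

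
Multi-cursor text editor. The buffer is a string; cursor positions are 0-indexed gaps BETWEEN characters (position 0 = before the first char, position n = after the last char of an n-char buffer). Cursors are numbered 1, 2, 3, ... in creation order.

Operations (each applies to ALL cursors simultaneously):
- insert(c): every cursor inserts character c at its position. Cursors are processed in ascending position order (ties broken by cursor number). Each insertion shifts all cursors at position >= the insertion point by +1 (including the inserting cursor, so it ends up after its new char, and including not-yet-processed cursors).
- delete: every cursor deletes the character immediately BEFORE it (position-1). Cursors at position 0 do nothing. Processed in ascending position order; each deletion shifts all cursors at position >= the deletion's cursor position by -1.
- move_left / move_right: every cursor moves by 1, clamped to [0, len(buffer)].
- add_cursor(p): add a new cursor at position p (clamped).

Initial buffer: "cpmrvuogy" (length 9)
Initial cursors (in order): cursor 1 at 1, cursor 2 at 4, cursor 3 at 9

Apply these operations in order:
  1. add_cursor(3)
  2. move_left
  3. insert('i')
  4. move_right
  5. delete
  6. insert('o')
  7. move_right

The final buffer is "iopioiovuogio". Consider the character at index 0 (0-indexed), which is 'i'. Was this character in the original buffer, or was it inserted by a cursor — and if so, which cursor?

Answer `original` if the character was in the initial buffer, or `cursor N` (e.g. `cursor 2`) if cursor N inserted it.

Answer: cursor 1

Derivation:
After op 1 (add_cursor(3)): buffer="cpmrvuogy" (len 9), cursors c1@1 c4@3 c2@4 c3@9, authorship .........
After op 2 (move_left): buffer="cpmrvuogy" (len 9), cursors c1@0 c4@2 c2@3 c3@8, authorship .........
After op 3 (insert('i')): buffer="icpimirvuogiy" (len 13), cursors c1@1 c4@4 c2@6 c3@12, authorship 1..4.2.....3.
After op 4 (move_right): buffer="icpimirvuogiy" (len 13), cursors c1@2 c4@5 c2@7 c3@13, authorship 1..4.2.....3.
After op 5 (delete): buffer="ipiivuogi" (len 9), cursors c1@1 c4@3 c2@4 c3@9, authorship 1.42....3
After op 6 (insert('o')): buffer="iopioiovuogio" (len 13), cursors c1@2 c4@5 c2@7 c3@13, authorship 11.4422....33
After op 7 (move_right): buffer="iopioiovuogio" (len 13), cursors c1@3 c4@6 c2@8 c3@13, authorship 11.4422....33
Authorship (.=original, N=cursor N): 1 1 . 4 4 2 2 . . . . 3 3
Index 0: author = 1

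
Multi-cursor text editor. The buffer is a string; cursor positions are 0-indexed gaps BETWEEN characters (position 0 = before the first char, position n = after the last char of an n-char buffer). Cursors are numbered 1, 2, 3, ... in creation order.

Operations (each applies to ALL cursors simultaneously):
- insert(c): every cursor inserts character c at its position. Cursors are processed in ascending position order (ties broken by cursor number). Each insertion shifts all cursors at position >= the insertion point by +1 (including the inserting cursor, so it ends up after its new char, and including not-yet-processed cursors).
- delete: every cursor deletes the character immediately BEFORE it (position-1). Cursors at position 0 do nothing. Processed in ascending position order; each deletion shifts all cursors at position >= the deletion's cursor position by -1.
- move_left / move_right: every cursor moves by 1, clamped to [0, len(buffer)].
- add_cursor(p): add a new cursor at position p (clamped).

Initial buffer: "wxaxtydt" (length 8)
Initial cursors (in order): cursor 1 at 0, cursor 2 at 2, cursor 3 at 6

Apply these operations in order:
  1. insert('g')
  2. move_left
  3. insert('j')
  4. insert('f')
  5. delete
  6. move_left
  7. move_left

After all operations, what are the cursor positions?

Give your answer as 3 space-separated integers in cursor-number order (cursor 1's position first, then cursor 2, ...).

Answer: 0 3 9

Derivation:
After op 1 (insert('g')): buffer="gwxgaxtygdt" (len 11), cursors c1@1 c2@4 c3@9, authorship 1..2....3..
After op 2 (move_left): buffer="gwxgaxtygdt" (len 11), cursors c1@0 c2@3 c3@8, authorship 1..2....3..
After op 3 (insert('j')): buffer="jgwxjgaxtyjgdt" (len 14), cursors c1@1 c2@5 c3@11, authorship 11..22....33..
After op 4 (insert('f')): buffer="jfgwxjfgaxtyjfgdt" (len 17), cursors c1@2 c2@7 c3@14, authorship 111..222....333..
After op 5 (delete): buffer="jgwxjgaxtyjgdt" (len 14), cursors c1@1 c2@5 c3@11, authorship 11..22....33..
After op 6 (move_left): buffer="jgwxjgaxtyjgdt" (len 14), cursors c1@0 c2@4 c3@10, authorship 11..22....33..
After op 7 (move_left): buffer="jgwxjgaxtyjgdt" (len 14), cursors c1@0 c2@3 c3@9, authorship 11..22....33..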